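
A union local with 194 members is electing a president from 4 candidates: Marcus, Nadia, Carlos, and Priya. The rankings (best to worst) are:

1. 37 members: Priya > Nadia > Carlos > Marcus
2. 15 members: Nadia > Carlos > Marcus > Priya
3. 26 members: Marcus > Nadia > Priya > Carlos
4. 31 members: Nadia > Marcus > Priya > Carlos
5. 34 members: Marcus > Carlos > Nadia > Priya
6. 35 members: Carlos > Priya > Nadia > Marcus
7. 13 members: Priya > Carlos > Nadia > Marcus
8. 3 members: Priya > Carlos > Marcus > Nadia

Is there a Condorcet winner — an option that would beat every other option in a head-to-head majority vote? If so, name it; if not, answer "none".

Nadia vs Marcus: 131–63 for Nadia.
Nadia vs Carlos: 109–85 for Nadia.
Nadia vs Priya: 106–88 for Nadia.
Nadia beats every other option head-to-head.

Nadia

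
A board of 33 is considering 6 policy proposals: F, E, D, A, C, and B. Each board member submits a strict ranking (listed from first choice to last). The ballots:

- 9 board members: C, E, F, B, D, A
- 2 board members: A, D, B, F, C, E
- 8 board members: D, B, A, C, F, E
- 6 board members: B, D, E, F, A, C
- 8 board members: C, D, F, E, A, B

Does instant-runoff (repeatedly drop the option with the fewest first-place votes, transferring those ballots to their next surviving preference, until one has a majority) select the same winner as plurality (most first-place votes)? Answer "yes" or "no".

Instant-runoff — R1 F 0, E 0, D 8, A 2, C 17, B 6 (C winner). Winner: C.
Plurality — first-place votes: F 0, E 0, D 8, A 2, C 17, B 6. Winner: C.
The two methods agree.

yes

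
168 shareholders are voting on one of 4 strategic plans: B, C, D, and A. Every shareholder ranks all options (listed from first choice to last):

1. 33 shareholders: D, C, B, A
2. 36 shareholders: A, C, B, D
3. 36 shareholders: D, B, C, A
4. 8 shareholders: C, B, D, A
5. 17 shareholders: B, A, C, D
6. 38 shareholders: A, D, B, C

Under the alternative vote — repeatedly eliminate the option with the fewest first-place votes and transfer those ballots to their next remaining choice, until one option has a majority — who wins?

Round 1: B 17, C 8, D 69, A 74. Eliminate C.
Round 2: B 25, D 69, A 74. Eliminate B.
Round 3: D 77, A 91. A has a majority.

A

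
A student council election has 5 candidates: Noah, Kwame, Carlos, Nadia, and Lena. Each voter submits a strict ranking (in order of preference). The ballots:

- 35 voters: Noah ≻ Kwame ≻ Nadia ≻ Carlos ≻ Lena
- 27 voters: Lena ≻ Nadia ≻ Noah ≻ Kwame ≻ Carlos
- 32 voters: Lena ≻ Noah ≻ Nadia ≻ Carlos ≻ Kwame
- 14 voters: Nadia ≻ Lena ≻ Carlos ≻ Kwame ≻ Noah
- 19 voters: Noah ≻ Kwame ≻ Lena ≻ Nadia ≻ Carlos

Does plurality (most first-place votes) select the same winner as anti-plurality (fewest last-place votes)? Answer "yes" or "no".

Plurality — first-place votes: Noah 54, Kwame 0, Carlos 0, Nadia 14, Lena 59. Winner: Lena.
Anti-plurality — last-place votes: Noah 14, Kwame 32, Carlos 46, Nadia 0, Lena 35. Winner: Nadia.
The two methods disagree.

no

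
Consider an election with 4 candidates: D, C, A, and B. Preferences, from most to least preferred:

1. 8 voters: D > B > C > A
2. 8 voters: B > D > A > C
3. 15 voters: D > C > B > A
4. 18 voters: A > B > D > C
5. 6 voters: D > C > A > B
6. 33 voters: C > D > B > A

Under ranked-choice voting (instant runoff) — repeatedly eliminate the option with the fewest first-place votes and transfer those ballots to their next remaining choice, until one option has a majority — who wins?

Round 1: D 29, C 33, A 18, B 8. Eliminate B.
Round 2: D 37, C 33, A 18. Eliminate A.
Round 3: D 55, C 33. D has a majority.

D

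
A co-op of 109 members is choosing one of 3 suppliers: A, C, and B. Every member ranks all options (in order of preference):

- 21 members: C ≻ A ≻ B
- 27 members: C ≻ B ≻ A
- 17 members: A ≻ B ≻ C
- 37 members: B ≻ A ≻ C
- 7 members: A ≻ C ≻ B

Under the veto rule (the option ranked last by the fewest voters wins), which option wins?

A

Last-place votes: A 27, C 54, B 28.
A is ranked last by the fewest voters, so A wins.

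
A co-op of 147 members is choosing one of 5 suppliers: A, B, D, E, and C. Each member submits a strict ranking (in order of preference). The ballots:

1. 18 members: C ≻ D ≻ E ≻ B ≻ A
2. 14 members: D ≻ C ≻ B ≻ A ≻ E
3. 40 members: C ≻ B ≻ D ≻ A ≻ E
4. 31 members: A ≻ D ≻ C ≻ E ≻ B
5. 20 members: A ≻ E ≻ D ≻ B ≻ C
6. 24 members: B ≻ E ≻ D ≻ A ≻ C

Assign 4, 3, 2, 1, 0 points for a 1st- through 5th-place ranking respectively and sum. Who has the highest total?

A: 18·0 + 14·1 + 40·1 + 31·4 + 20·4 + 24·1 = 282
B: 18·1 + 14·2 + 40·3 + 31·0 + 20·1 + 24·4 = 282
D: 18·3 + 14·4 + 40·2 + 31·3 + 20·2 + 24·2 = 371
E: 18·2 + 14·0 + 40·0 + 31·1 + 20·3 + 24·3 = 199
C: 18·4 + 14·3 + 40·4 + 31·2 + 20·0 + 24·0 = 336
D has the highest Borda score (371).

D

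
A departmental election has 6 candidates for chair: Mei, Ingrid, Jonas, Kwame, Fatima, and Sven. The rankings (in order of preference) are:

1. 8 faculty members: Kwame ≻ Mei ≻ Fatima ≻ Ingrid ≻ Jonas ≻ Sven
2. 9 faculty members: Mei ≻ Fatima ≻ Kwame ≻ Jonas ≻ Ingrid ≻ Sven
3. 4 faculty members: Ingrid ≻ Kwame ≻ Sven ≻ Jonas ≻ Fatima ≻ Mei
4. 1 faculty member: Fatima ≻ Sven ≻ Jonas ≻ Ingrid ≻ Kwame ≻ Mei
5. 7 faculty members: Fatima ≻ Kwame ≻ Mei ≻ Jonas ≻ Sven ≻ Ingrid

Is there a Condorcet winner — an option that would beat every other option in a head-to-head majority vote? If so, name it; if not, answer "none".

none

Checking pairwise contests:
Kwame beats Mei 20–9.
Mei beats Ingrid 24–5.
Mei beats Jonas 24–5.
Fatima beats Kwame 17–12.
Mei beats Fatima 17–12.
Mei beats Sven 24–5.
Every option loses at least one head-to-head, so there is no Condorcet winner.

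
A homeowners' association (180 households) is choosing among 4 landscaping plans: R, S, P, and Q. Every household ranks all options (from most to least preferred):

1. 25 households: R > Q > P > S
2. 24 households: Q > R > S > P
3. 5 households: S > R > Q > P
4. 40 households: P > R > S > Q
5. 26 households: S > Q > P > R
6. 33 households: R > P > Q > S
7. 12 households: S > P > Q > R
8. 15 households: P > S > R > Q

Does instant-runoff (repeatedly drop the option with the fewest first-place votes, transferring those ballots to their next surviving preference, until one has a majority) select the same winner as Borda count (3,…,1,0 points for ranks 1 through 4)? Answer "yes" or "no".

Instant-runoff — R1 R 58, S 43, P 55, Q 24 (Q out); R2 R 82, S 43, P 55 (S out); R3 R 87, P 93 (P winner). Winner: P.
Borda — scores: R 327, S 223, P 306, Q 224. Winner: R.
The two methods disagree.

no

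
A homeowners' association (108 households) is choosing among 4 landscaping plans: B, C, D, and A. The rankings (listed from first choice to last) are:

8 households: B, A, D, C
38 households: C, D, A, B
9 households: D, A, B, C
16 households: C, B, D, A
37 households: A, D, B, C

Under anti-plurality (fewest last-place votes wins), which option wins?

D

Last-place votes: B 38, C 54, D 0, A 16.
D is ranked last by the fewest voters, so D wins.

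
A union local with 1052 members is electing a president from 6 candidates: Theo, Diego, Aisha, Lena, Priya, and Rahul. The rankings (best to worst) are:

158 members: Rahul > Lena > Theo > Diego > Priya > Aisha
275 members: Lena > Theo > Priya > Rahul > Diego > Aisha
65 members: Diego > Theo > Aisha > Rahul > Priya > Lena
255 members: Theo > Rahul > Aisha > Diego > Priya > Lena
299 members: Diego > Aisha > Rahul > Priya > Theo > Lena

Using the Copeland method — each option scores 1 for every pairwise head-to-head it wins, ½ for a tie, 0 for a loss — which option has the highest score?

Theo: beats Diego, Aisha, Lena, Priya, and Rahul → score 5.
Diego: beats Aisha, Lena, and Priya; loses to Theo and Rahul → score 3.
Aisha: beats Lena and Priya; loses to Theo, Diego, and Rahul → score 2.
Lena: loses to Theo, Diego, Aisha, Priya, and Rahul → score 0.
Priya: beats Lena; loses to Theo, Diego, Aisha, and Rahul → score 1.
Rahul: beats Diego, Aisha, Lena, and Priya; loses to Theo → score 4.
Theo has the best pairwise record.

Theo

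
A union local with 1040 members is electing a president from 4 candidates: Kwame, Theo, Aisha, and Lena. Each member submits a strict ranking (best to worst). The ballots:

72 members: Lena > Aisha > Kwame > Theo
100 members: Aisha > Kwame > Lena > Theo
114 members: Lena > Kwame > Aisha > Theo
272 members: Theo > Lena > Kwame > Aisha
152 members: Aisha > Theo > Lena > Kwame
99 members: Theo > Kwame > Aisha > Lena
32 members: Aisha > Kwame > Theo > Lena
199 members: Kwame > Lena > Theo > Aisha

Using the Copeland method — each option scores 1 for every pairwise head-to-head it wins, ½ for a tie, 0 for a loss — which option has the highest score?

Theo

Kwame: beats Aisha; loses to Theo and Lena → score 1.
Theo: beats Kwame, Aisha, and Lena → score 3.
Aisha: loses to Kwame, Theo, and Lena → score 0.
Lena: beats Kwame and Aisha; loses to Theo → score 2.
Theo has the best pairwise record.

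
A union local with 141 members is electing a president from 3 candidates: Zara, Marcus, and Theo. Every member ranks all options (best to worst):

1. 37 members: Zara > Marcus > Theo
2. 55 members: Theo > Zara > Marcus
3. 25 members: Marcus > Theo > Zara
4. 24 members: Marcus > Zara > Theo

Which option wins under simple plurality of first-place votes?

First-place votes: Zara 37, Marcus 49, Theo 55.
Theo has the most first-place votes.

Theo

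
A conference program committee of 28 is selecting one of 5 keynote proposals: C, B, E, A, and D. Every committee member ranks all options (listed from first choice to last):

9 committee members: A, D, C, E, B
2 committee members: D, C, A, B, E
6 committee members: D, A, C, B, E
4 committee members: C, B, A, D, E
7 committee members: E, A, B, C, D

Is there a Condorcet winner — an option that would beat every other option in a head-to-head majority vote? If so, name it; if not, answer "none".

A vs C: 22–6 for A.
A vs B: 24–4 for A.
A vs E: 21–7 for A.
A vs D: 20–8 for A.
A beats every other option head-to-head.

A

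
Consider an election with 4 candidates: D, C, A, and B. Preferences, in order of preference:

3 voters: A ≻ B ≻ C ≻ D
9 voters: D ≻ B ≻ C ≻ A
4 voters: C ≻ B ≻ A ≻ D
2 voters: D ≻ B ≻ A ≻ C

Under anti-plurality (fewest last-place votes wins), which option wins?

B

Last-place votes: D 7, C 2, A 9, B 0.
B is ranked last by the fewest voters, so B wins.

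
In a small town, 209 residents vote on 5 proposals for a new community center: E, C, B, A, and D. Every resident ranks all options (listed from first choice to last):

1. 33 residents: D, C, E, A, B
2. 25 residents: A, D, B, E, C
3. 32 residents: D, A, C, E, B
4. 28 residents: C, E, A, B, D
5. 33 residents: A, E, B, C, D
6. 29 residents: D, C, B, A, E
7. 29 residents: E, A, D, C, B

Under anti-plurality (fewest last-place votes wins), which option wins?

Last-place votes: E 29, C 25, B 94, A 0, D 61.
A is ranked last by the fewest voters, so A wins.

A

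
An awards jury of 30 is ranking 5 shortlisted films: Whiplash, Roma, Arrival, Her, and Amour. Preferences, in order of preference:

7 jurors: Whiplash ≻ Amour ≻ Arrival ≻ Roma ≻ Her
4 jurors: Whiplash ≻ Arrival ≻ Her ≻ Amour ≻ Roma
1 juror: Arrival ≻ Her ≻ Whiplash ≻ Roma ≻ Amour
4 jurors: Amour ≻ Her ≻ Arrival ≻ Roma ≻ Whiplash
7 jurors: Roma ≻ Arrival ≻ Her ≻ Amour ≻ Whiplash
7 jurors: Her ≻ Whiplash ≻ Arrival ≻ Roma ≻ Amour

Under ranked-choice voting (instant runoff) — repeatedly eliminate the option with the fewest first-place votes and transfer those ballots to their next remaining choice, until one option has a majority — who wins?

Round 1: Whiplash 11, Roma 7, Arrival 1, Her 7, Amour 4. Eliminate Arrival.
Round 2: Whiplash 11, Roma 7, Her 8, Amour 4. Eliminate Amour.
Round 3: Whiplash 11, Roma 7, Her 12. Eliminate Roma.
Round 4: Whiplash 11, Her 19. Her has a majority.

Her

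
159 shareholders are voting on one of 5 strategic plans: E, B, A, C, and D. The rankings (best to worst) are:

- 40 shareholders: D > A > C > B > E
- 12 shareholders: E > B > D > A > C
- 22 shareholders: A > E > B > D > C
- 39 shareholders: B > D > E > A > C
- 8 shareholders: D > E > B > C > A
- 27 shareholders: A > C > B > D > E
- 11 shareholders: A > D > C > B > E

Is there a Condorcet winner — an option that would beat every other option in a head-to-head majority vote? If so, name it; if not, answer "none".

Checking pairwise contests:
B beats E 117–42.
A beats B 100–59.
D beats A 99–60.
E beats C 81–78.
B beats D 100–59.
Every option loses at least one head-to-head, so there is no Condorcet winner.

none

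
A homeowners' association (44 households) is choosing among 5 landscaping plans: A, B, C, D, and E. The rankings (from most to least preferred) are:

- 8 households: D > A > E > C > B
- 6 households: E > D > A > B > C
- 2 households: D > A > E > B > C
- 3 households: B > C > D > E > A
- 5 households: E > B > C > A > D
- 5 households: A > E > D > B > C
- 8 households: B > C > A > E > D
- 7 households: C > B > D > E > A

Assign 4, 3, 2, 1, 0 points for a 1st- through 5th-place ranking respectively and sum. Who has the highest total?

A: 8·3 + 6·2 + 2·3 + 3·0 + 5·1 + 5·4 + 8·2 + 7·0 = 83
B: 8·0 + 6·1 + 2·1 + 3·4 + 5·3 + 5·1 + 8·4 + 7·3 = 93
C: 8·1 + 6·0 + 2·0 + 3·3 + 5·2 + 5·0 + 8·3 + 7·4 = 79
D: 8·4 + 6·3 + 2·4 + 3·2 + 5·0 + 5·2 + 8·0 + 7·2 = 88
E: 8·2 + 6·4 + 2·2 + 3·1 + 5·4 + 5·3 + 8·1 + 7·1 = 97
E has the highest Borda score (97).

E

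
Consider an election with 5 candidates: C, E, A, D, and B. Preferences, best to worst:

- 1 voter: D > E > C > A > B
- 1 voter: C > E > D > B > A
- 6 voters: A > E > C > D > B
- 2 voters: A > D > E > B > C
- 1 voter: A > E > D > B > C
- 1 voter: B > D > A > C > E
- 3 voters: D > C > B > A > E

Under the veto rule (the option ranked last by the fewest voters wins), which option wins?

Last-place votes: C 3, E 4, A 1, D 0, B 7.
D is ranked last by the fewest voters, so D wins.

D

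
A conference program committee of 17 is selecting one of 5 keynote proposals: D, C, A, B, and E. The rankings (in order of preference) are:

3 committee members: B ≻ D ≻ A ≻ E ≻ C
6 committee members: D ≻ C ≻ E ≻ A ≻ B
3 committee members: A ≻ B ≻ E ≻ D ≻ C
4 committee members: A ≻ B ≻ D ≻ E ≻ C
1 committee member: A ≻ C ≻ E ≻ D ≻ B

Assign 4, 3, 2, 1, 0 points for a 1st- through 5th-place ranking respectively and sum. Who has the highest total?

D

D: 3·3 + 6·4 + 3·1 + 4·2 + 1·1 = 45
C: 3·0 + 6·3 + 3·0 + 4·0 + 1·3 = 21
A: 3·2 + 6·1 + 3·4 + 4·4 + 1·4 = 44
B: 3·4 + 6·0 + 3·3 + 4·3 + 1·0 = 33
E: 3·1 + 6·2 + 3·2 + 4·1 + 1·2 = 27
D has the highest Borda score (45).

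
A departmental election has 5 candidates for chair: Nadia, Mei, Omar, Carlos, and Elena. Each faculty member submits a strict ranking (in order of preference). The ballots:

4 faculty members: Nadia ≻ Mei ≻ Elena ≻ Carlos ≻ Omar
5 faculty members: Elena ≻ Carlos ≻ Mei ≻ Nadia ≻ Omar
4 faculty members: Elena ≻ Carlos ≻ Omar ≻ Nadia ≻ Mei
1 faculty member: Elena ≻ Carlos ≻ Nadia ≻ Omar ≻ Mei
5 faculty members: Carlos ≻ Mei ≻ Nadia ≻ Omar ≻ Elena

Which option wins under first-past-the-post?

First-place votes: Nadia 4, Mei 0, Omar 0, Carlos 5, Elena 10.
Elena has the most first-place votes.

Elena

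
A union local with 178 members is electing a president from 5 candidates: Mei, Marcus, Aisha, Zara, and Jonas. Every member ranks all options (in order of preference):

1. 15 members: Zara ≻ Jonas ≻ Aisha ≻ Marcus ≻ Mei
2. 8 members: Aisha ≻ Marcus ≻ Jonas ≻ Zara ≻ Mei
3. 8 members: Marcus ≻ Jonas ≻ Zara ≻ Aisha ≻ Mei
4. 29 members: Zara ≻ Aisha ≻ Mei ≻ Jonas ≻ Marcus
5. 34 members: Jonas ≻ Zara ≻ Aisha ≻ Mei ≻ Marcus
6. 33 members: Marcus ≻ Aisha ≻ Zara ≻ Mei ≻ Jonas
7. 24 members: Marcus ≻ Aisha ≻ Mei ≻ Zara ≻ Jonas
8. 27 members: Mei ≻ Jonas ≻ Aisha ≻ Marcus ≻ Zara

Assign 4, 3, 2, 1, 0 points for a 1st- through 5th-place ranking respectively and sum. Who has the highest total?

Mei: 15·0 + 8·0 + 8·0 + 29·2 + 34·1 + 33·1 + 24·2 + 27·4 = 281
Marcus: 15·1 + 8·3 + 8·4 + 29·0 + 34·0 + 33·4 + 24·4 + 27·1 = 326
Aisha: 15·2 + 8·4 + 8·1 + 29·3 + 34·2 + 33·3 + 24·3 + 27·2 = 450
Zara: 15·4 + 8·1 + 8·2 + 29·4 + 34·3 + 33·2 + 24·1 + 27·0 = 392
Jonas: 15·3 + 8·2 + 8·3 + 29·1 + 34·4 + 33·0 + 24·0 + 27·3 = 331
Aisha has the highest Borda score (450).

Aisha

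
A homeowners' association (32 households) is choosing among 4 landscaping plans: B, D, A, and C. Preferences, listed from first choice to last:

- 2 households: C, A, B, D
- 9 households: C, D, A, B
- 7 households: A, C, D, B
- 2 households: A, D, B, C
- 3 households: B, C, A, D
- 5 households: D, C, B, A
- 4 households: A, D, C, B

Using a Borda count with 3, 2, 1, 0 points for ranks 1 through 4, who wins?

B: 2·1 + 9·0 + 7·0 + 2·1 + 3·3 + 5·1 + 4·0 = 18
D: 2·0 + 9·2 + 7·1 + 2·2 + 3·0 + 5·3 + 4·2 = 52
A: 2·2 + 9·1 + 7·3 + 2·3 + 3·1 + 5·0 + 4·3 = 55
C: 2·3 + 9·3 + 7·2 + 2·0 + 3·2 + 5·2 + 4·1 = 67
C has the highest Borda score (67).

C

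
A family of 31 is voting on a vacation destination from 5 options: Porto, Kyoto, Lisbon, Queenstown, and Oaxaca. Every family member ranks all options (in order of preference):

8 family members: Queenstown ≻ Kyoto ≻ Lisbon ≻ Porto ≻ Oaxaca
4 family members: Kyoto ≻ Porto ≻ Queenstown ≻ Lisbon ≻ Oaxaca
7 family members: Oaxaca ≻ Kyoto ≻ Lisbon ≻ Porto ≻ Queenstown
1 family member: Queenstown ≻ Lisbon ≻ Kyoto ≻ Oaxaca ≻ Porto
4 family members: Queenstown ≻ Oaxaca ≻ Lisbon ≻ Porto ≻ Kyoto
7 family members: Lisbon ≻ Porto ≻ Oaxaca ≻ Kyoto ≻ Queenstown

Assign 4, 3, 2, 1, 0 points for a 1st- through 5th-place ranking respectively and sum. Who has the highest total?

Porto: 8·1 + 4·3 + 7·1 + 1·0 + 4·1 + 7·3 = 52
Kyoto: 8·3 + 4·4 + 7·3 + 1·2 + 4·0 + 7·1 = 70
Lisbon: 8·2 + 4·1 + 7·2 + 1·3 + 4·2 + 7·4 = 73
Queenstown: 8·4 + 4·2 + 7·0 + 1·4 + 4·4 + 7·0 = 60
Oaxaca: 8·0 + 4·0 + 7·4 + 1·1 + 4·3 + 7·2 = 55
Lisbon has the highest Borda score (73).

Lisbon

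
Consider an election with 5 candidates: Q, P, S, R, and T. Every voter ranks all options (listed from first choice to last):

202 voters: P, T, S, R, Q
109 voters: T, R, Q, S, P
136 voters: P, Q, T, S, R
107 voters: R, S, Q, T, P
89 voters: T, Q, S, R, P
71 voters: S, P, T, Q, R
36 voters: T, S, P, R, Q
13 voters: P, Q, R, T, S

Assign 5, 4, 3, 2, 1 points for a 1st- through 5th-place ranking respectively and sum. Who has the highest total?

T

Q: 202·1 + 109·3 + 136·4 + 107·3 + 89·4 + 71·2 + 36·1 + 13·4 = 1980
P: 202·5 + 109·1 + 136·5 + 107·1 + 89·1 + 71·4 + 36·3 + 13·5 = 2452
S: 202·3 + 109·2 + 136·2 + 107·4 + 89·3 + 71·5 + 36·4 + 13·1 = 2303
R: 202·2 + 109·4 + 136·1 + 107·5 + 89·2 + 71·1 + 36·2 + 13·3 = 1871
T: 202·4 + 109·5 + 136·3 + 107·2 + 89·5 + 71·3 + 36·5 + 13·2 = 2839
T has the highest Borda score (2839).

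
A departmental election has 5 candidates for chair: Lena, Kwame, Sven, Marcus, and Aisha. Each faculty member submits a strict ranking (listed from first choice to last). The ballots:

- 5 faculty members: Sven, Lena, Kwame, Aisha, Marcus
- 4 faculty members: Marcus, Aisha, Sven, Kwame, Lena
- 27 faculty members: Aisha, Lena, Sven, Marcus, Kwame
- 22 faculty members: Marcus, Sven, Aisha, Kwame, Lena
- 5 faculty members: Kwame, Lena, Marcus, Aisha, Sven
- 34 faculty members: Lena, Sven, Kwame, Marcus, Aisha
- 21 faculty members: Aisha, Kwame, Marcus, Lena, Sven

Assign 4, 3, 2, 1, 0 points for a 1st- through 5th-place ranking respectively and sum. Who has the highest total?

Lena

Lena: 5·3 + 4·0 + 27·3 + 22·0 + 5·3 + 34·4 + 21·1 = 268
Kwame: 5·2 + 4·1 + 27·0 + 22·1 + 5·4 + 34·2 + 21·3 = 187
Sven: 5·4 + 4·2 + 27·2 + 22·3 + 5·0 + 34·3 + 21·0 = 250
Marcus: 5·0 + 4·4 + 27·1 + 22·4 + 5·2 + 34·1 + 21·2 = 217
Aisha: 5·1 + 4·3 + 27·4 + 22·2 + 5·1 + 34·0 + 21·4 = 258
Lena has the highest Borda score (268).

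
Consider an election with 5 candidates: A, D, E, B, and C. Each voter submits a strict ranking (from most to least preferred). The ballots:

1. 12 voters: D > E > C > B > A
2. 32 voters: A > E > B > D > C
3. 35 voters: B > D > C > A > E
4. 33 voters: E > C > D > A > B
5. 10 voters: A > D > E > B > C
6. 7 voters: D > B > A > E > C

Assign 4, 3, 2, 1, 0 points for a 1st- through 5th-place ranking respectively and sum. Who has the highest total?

A: 12·0 + 32·4 + 35·1 + 33·1 + 10·4 + 7·2 = 250
D: 12·4 + 32·1 + 35·3 + 33·2 + 10·3 + 7·4 = 309
E: 12·3 + 32·3 + 35·0 + 33·4 + 10·2 + 7·1 = 291
B: 12·1 + 32·2 + 35·4 + 33·0 + 10·1 + 7·3 = 247
C: 12·2 + 32·0 + 35·2 + 33·3 + 10·0 + 7·0 = 193
D has the highest Borda score (309).

D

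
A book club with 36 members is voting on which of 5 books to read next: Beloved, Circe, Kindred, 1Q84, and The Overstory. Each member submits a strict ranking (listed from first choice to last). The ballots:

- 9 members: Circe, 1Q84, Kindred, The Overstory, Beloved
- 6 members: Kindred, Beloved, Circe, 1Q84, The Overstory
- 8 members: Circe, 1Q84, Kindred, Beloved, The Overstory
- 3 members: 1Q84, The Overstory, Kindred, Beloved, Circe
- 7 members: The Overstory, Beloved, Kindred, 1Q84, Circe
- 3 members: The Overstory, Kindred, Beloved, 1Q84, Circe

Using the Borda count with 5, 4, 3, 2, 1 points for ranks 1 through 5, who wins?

Beloved: 9·1 + 6·4 + 8·2 + 3·2 + 7·4 + 3·3 = 92
Circe: 9·5 + 6·3 + 8·5 + 3·1 + 7·1 + 3·1 = 116
Kindred: 9·3 + 6·5 + 8·3 + 3·3 + 7·3 + 3·4 = 123
1Q84: 9·4 + 6·2 + 8·4 + 3·5 + 7·2 + 3·2 = 115
The Overstory: 9·2 + 6·1 + 8·1 + 3·4 + 7·5 + 3·5 = 94
Kindred has the highest Borda score (123).

Kindred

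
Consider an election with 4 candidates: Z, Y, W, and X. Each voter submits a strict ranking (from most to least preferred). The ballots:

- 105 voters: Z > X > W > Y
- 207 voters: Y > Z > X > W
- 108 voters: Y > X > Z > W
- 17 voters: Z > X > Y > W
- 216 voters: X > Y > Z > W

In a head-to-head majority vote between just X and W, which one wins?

X

Voters preferring X to W: 653; preferring W to X: 0.
X wins the head-to-head.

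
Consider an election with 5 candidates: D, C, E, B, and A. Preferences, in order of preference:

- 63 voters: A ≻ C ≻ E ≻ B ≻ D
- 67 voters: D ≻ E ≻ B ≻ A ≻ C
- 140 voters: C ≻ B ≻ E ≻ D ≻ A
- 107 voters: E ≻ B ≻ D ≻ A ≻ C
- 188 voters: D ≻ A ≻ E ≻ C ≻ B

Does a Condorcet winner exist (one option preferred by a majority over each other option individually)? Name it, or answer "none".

E

E vs D: 310–255 for E.
E vs C: 362–203 for E.
E vs B: 425–140 for E.
E vs A: 314–251 for E.
E beats every other option head-to-head.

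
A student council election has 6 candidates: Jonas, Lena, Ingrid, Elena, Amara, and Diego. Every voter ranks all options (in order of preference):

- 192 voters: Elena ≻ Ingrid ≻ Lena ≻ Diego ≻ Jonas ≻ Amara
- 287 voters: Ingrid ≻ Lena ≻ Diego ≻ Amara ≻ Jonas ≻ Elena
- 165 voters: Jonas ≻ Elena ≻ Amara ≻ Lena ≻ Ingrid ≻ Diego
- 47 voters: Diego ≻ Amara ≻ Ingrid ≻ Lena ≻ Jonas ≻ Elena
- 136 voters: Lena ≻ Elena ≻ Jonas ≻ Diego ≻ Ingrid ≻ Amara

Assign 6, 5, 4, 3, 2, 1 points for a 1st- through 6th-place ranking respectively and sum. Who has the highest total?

Jonas: 192·2 + 287·2 + 165·6 + 47·2 + 136·4 = 2586
Lena: 192·4 + 287·5 + 165·3 + 47·3 + 136·6 = 3655
Ingrid: 192·5 + 287·6 + 165·2 + 47·4 + 136·2 = 3472
Elena: 192·6 + 287·1 + 165·5 + 47·1 + 136·5 = 2991
Amara: 192·1 + 287·3 + 165·4 + 47·5 + 136·1 = 2084
Diego: 192·3 + 287·4 + 165·1 + 47·6 + 136·3 = 2579
Lena has the highest Borda score (3655).

Lena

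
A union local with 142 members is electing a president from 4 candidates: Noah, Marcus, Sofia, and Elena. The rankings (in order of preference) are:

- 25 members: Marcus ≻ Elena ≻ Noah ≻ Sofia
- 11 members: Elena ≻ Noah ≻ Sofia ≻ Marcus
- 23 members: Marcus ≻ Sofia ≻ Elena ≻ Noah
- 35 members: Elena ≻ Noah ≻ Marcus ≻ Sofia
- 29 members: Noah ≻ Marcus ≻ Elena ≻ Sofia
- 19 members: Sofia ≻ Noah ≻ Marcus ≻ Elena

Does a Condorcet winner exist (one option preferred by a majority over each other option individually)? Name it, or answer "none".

Checking pairwise contests:
Elena beats Noah 94–48.
Noah beats Marcus 94–48.
Noah beats Sofia 100–42.
Marcus beats Elena 96–46.
Every option loses at least one head-to-head, so there is no Condorcet winner.

none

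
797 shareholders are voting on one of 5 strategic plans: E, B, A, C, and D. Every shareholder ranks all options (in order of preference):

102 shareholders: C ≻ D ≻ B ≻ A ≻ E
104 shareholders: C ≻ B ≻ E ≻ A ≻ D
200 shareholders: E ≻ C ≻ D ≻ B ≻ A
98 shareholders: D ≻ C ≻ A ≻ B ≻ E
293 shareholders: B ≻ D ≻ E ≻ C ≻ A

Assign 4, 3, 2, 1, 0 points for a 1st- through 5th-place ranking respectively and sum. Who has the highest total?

C

E: 102·0 + 104·2 + 200·4 + 98·0 + 293·2 = 1594
B: 102·2 + 104·3 + 200·1 + 98·1 + 293·4 = 1986
A: 102·1 + 104·1 + 200·0 + 98·2 + 293·0 = 402
C: 102·4 + 104·4 + 200·3 + 98·3 + 293·1 = 2011
D: 102·3 + 104·0 + 200·2 + 98·4 + 293·3 = 1977
C has the highest Borda score (2011).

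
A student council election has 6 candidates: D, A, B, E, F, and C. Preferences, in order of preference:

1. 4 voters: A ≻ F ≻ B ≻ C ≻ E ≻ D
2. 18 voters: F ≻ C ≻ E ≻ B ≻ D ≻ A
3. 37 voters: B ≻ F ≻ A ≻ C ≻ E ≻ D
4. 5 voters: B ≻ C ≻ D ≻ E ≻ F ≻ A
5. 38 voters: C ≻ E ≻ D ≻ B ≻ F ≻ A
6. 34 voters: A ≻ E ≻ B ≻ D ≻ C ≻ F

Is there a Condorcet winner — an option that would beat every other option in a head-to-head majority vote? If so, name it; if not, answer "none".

Checking pairwise contests:
A beats D 75–61.
B beats A 98–38.
E beats B 90–46.
A beats E 75–61.
D beats F 77–59.
A beats C 75–61.
Every option loses at least one head-to-head, so there is no Condorcet winner.

none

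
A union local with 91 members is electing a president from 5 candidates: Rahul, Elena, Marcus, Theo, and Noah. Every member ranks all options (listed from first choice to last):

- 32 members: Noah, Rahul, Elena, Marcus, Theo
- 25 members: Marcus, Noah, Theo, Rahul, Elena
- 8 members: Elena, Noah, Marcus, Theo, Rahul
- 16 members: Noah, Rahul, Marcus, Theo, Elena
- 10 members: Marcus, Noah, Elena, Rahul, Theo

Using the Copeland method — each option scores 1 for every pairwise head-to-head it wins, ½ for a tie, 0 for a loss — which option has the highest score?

Rahul: beats Elena, Marcus, and Theo; loses to Noah → score 3.
Elena: beats Theo; loses to Rahul, Marcus, and Noah → score 1.
Marcus: beats Elena and Theo; loses to Rahul and Noah → score 2.
Theo: loses to Rahul, Elena, Marcus, and Noah → score 0.
Noah: beats Rahul, Elena, Marcus, and Theo → score 4.
Noah has the best pairwise record.

Noah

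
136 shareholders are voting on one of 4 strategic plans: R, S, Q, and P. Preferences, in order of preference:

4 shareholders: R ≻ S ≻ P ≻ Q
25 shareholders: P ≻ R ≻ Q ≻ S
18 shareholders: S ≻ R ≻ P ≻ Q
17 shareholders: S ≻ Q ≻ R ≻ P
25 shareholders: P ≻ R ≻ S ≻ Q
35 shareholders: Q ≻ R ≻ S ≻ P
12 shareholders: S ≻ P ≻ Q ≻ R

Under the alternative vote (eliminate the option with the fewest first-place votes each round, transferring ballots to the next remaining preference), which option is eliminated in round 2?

Round 1: R 4, S 47, Q 35, P 50. Eliminate R.
Round 2: S 51, Q 35, P 50. Eliminate Q.

Q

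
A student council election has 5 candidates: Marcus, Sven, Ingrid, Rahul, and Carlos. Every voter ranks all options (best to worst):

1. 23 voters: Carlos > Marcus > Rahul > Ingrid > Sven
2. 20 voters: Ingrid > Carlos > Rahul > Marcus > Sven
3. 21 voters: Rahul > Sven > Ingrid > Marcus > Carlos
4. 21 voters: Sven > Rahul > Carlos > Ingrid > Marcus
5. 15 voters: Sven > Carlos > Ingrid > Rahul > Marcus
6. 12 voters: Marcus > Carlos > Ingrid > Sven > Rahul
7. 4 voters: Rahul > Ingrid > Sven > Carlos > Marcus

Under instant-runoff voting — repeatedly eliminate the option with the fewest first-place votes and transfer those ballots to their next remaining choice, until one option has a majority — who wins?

Sven

Round 1: Marcus 12, Sven 36, Ingrid 20, Rahul 25, Carlos 23. Eliminate Marcus.
Round 2: Sven 36, Ingrid 20, Rahul 25, Carlos 35. Eliminate Ingrid.
Round 3: Sven 36, Rahul 25, Carlos 55. Eliminate Rahul.
Round 4: Sven 61, Carlos 55. Sven has a majority.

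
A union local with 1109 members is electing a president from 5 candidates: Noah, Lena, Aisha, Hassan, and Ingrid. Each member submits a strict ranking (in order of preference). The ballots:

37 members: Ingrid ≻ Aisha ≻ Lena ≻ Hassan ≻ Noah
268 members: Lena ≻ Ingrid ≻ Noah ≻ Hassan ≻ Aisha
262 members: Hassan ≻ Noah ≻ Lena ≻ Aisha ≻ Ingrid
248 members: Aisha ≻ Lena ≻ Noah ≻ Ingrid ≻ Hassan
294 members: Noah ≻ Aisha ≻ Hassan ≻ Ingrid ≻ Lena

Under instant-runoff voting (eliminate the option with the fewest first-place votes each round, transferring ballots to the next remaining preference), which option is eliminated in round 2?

Hassan

Round 1: Noah 294, Lena 268, Aisha 248, Hassan 262, Ingrid 37. Eliminate Ingrid.
Round 2: Noah 294, Lena 268, Aisha 285, Hassan 262. Eliminate Hassan.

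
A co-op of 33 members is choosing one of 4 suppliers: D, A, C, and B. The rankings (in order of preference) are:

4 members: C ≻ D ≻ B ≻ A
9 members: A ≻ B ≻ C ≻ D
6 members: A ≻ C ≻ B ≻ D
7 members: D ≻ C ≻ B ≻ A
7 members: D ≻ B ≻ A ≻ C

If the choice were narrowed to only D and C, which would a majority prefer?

Voters preferring D to C: 14; preferring C to D: 19.
C wins the head-to-head.

C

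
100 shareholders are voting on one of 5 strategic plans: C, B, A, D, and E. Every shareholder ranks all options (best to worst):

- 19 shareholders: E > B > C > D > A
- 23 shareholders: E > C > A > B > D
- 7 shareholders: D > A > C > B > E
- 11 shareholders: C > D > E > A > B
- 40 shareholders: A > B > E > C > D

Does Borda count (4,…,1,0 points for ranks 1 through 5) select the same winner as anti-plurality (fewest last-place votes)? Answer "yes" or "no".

no

Borda — scores: C 205, B 207, A 238, D 80, E 270. Winner: E.
Anti-plurality — last-place votes: C 0, B 11, A 19, D 63, E 7. Winner: C.
The two methods disagree.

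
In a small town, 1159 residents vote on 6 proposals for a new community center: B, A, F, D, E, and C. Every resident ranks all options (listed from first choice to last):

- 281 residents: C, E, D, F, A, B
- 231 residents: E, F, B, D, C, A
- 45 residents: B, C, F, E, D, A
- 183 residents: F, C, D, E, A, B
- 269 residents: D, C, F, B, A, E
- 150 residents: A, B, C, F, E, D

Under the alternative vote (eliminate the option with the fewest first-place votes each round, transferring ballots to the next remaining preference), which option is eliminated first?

Round 1: B 45, A 150, F 183, D 269, E 231, C 281. Eliminate B.

B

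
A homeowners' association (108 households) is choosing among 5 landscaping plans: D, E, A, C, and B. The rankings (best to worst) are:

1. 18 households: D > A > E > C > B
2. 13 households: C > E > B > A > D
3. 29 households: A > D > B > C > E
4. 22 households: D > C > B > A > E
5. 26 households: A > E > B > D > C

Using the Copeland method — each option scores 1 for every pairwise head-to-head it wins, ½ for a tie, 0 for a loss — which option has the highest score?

D: beats E, C, and B; loses to A → score 3.
E: beats B; loses to D, A, and C → score 1.
A: beats D, E, C, and B → score 4.
C: beats E; loses to D, A, and B → score 1.
B: beats C; loses to D, E, and A → score 1.
A has the best pairwise record.

A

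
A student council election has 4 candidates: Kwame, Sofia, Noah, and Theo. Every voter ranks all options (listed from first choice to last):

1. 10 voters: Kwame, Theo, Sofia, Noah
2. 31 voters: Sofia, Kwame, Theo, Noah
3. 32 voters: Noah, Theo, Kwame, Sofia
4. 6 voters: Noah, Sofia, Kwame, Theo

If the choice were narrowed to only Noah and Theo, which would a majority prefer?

Theo

Voters preferring Noah to Theo: 38; preferring Theo to Noah: 41.
Theo wins the head-to-head.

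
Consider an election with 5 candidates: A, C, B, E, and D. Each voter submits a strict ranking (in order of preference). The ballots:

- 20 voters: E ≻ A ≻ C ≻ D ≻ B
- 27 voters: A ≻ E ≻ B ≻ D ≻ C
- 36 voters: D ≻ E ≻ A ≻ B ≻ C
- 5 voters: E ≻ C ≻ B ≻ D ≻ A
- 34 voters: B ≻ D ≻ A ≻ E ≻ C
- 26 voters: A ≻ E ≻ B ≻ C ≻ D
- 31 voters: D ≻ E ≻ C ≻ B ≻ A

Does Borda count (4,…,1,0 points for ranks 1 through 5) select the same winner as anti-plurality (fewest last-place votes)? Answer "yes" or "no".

Borda — scores: A 412, C 143, B 319, E 494, D 422. Winner: E.
Anti-plurality — last-place votes: A 36, C 97, B 20, E 0, D 26. Winner: E.
The two methods agree.

yes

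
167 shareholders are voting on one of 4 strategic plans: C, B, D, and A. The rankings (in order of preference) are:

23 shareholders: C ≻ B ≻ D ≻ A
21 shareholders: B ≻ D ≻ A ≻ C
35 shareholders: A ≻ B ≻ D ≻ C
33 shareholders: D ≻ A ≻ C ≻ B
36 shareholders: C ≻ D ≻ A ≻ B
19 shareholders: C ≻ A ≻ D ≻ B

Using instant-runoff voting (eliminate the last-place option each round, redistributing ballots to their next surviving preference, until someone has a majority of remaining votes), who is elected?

D

Round 1: C 78, B 21, D 33, A 35. Eliminate B.
Round 2: C 78, D 54, A 35. Eliminate A.
Round 3: C 78, D 89. D has a majority.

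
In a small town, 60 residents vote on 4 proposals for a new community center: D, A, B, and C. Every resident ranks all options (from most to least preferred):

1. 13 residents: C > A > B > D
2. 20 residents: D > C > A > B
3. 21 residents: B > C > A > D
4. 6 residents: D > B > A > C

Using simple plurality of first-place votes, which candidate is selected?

First-place votes: D 26, A 0, B 21, C 13.
D has the most first-place votes.

D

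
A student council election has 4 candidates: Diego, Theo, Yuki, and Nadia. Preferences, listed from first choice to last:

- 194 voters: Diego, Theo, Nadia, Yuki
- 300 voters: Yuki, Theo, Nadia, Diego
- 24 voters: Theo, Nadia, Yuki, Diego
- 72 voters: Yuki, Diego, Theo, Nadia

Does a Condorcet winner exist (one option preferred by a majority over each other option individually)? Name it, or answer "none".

Yuki

Yuki vs Diego: 396–194 for Yuki.
Yuki vs Theo: 372–218 for Yuki.
Yuki vs Nadia: 372–218 for Yuki.
Yuki beats every other option head-to-head.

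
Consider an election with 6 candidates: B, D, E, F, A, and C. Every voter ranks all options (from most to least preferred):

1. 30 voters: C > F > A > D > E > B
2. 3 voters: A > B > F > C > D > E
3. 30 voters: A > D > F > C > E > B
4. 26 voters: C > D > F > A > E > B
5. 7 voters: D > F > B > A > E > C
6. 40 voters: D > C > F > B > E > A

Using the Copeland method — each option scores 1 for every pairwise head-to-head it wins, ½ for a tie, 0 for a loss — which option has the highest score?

D

B: loses to D, E, F, A, and C → score 0.
D: beats B, E, F, A, and C → score 5.
E: beats B; loses to D, F, A, and C → score 1.
F: beats B, E, and A; loses to D and C → score 3.
A: beats B and E; loses to D, F, and C → score 2.
C: beats B, E, F, and A; loses to D → score 4.
D has the best pairwise record.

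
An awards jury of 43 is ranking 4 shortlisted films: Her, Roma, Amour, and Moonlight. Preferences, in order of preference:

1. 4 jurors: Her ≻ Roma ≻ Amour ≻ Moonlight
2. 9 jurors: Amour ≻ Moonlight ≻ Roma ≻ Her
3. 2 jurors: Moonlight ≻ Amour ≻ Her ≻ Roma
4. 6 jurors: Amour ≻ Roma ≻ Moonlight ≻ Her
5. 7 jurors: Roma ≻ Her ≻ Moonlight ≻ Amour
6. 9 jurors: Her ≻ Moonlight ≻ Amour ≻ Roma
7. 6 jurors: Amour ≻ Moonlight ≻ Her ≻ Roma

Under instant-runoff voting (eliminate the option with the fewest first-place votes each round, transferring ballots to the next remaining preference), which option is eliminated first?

Moonlight

Round 1: Her 13, Roma 7, Amour 21, Moonlight 2. Eliminate Moonlight.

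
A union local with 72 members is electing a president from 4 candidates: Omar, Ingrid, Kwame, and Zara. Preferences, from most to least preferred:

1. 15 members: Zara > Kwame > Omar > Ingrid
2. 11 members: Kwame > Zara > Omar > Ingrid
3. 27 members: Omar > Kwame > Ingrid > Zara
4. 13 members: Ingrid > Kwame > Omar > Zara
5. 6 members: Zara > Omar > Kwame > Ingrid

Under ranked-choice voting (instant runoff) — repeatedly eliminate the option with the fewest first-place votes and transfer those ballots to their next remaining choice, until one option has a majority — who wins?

Omar

Round 1: Omar 27, Ingrid 13, Kwame 11, Zara 21. Eliminate Kwame.
Round 2: Omar 27, Ingrid 13, Zara 32. Eliminate Ingrid.
Round 3: Omar 40, Zara 32. Omar has a majority.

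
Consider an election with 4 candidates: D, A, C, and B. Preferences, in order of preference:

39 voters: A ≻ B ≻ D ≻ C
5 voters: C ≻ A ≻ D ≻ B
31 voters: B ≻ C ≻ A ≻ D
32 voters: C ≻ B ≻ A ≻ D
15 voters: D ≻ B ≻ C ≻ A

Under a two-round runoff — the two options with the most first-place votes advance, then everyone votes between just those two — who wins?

Round 1 first-place votes: D 15, A 39, C 37, B 31.
A and C advance.
Runoff: A is preferred to C by 39 voters; C by 83.
C wins the runoff.

C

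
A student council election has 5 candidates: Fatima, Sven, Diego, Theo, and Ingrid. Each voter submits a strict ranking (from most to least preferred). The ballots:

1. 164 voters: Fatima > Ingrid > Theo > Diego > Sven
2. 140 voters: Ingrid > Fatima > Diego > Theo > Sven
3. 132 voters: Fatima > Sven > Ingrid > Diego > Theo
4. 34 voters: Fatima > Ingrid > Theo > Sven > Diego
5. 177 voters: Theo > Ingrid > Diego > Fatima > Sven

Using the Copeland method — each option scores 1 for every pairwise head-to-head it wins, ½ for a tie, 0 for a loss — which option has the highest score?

Fatima: beats Sven, Diego, Theo, and Ingrid → score 4.
Sven: loses to Fatima, Diego, Theo, and Ingrid → score 0.
Diego: beats Sven; loses to Fatima, Theo, and Ingrid → score 1.
Theo: beats Sven and Diego; loses to Fatima and Ingrid → score 2.
Ingrid: beats Sven, Diego, and Theo; loses to Fatima → score 3.
Fatima has the best pairwise record.

Fatima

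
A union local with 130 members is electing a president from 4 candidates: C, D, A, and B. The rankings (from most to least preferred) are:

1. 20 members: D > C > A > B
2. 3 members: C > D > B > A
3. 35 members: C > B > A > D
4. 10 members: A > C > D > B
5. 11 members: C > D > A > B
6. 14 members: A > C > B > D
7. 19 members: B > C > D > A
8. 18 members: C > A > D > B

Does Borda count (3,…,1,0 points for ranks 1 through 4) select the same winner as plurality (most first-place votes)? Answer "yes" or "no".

Borda — scores: C 327, D 135, A 174, B 144. Winner: C.
Plurality — first-place votes: C 67, D 20, A 24, B 19. Winner: C.
The two methods agree.

yes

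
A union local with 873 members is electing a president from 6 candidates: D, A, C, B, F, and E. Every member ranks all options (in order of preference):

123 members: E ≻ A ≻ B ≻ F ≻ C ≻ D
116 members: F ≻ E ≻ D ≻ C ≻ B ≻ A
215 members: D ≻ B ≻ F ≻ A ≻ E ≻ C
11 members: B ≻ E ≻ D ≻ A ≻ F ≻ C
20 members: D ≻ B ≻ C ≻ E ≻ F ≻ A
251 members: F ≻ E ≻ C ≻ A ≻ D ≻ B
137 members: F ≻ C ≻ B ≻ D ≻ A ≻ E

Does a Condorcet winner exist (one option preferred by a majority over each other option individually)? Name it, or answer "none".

F vs D: 627–246 for F.
F vs A: 739–134 for F.
F vs C: 853–20 for F.
F vs B: 504–369 for F.
F vs E: 719–154 for F.
F beats every other option head-to-head.

F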